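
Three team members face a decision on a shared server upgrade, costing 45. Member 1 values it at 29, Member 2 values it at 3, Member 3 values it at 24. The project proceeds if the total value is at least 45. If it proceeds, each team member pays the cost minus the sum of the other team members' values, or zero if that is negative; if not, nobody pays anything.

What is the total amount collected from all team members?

31

Total value 56 ≥ cost 45, so it is built.
Member 1: others sum to 27; max(0, 45 - 27) = 18.
Member 2: others sum to 53; max(0, 45 - 53) = 0.
Member 3: others sum to 32; max(0, 45 - 32) = 13.
Total collected = 18 + 0 + 13 = 31.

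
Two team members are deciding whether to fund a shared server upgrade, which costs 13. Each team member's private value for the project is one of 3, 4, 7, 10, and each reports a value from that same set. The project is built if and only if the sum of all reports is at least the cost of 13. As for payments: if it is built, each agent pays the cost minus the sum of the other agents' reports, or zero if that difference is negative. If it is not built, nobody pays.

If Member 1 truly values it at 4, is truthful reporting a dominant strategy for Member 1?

Yes

Check each profile of the others' reports and compare truth against every alternative report.
Others report (10): truth gives 1, best alternative gives 1.
Others report (3): truth gives 0, best alternative gives 0.
Others report (4): truth gives 0, best alternative gives 0.
Others report (7): truth gives 0, best alternative gives 0.
In every case the truthful report is at least as good as any alternative, so it is a dominant strategy.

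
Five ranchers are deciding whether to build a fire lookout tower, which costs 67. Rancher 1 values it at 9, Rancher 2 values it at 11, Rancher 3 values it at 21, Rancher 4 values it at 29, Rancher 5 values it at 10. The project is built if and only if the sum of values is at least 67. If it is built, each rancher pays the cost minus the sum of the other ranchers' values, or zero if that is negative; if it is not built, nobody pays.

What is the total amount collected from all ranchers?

24

Total value 80 ≥ cost 67, so it is built.
Rancher 1: others sum to 71; max(0, 67 - 71) = 0.
Rancher 2: others sum to 69; max(0, 67 - 69) = 0.
Rancher 3: others sum to 59; max(0, 67 - 59) = 8.
Rancher 4: others sum to 51; max(0, 67 - 51) = 16.
Rancher 5: others sum to 70; max(0, 67 - 70) = 0.
Total collected = 0 + 0 + 8 + 16 + 0 = 24.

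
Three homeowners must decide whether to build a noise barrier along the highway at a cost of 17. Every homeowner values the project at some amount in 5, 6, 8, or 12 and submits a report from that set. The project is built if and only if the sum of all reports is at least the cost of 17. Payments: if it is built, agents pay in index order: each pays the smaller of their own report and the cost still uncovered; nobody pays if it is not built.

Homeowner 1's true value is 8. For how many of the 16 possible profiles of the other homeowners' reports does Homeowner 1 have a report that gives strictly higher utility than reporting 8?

Others report (5, 6): truth gives 0; report 6 gives 2 > 0. Violating.
Others report (5, 8): truth gives 0; report 5 gives 3 > 0. Violating.
Others report (5, 12): truth gives 0; report 5 gives 3 > 0. Violating.
Others report (6, 5): truth gives 0; report 6 gives 2 > 0. Violating.
Others report (5, 5): truth gives 0; no alternative beats it.
(Checking all 16 profiles: 15 have a profitable deviation, 1 does not.)

15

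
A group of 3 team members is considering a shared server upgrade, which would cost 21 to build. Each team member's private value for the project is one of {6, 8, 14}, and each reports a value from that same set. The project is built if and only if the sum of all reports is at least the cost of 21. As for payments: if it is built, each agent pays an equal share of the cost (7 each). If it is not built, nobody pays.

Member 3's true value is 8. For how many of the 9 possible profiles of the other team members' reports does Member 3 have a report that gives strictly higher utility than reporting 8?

Others report (6, 6): truth gives 0; report 14 gives 1 > 0. Violating.
Others report (6, 8): truth gives 1; no alternative beats it.
Others report (6, 14): truth gives 1; no alternative beats it.
(Checking all 9 profiles: 1 has a profitable deviation, 8 do not.)

1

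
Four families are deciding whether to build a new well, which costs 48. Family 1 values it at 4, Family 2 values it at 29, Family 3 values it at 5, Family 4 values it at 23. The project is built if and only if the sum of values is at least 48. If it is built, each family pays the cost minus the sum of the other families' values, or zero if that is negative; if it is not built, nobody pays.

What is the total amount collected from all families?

Total value 61 ≥ cost 48, so it is built.
Family 1: others sum to 57; max(0, 48 - 57) = 0.
Family 2: others sum to 32; max(0, 48 - 32) = 16.
Family 3: others sum to 56; max(0, 48 - 56) = 0.
Family 4: others sum to 38; max(0, 48 - 38) = 10.
Total collected = 0 + 16 + 0 + 10 = 26.

26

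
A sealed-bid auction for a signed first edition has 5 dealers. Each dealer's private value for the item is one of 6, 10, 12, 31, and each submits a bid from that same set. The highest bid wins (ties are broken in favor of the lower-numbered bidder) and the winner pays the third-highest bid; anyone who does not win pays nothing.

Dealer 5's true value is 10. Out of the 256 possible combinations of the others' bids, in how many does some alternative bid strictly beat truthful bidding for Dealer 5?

Others bid (6, 6, 6, 10): truth gives 0; bid 12 gives 4 > 0. Violating.
Others bid (6, 6, 6, 12): truth gives 0; bid 31 gives 4 > 0. Violating.
Others bid (6, 6, 10, 6): truth gives 0; bid 12 gives 4 > 0. Violating.
Others bid (6, 6, 12, 6): truth gives 0; bid 31 gives 4 > 0. Violating.
Others bid (6, 6, 6, 6): truth gives 4; no alternative beats it.
Others bid (6, 6, 6, 31): truth gives 0; no alternative beats it.
(Checking all 256 profiles: 8 have a profitable deviation, 248 do not.)

8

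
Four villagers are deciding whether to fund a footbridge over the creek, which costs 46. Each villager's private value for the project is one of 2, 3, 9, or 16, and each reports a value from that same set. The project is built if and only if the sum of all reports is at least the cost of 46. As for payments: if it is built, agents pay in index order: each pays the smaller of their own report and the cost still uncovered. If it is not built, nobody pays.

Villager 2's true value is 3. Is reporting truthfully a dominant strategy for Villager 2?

Consider the case where Villager 1 reports 16, Villager 3 reports 16 and Villager 4 reports 16.
Truthful report 3: project built, pays 3, utility 3 - 3 = 0.
Report 2 instead: project built, pays 2, utility 3 - 2 = 1.
Since 1 > 0, reporting 2 is strictly better here, so truthful reporting is not dominant.

No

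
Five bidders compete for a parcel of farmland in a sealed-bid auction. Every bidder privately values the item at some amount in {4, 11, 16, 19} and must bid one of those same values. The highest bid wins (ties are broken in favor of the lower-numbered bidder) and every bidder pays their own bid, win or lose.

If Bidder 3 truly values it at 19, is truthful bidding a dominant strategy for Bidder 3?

No

Consider the case where Bidder 1 bids 4, Bidder 2 bids 4, Bidder 4 bids 4 and Bidder 5 bids 4.
Truthful bid 19: wins, pays 19, utility 19 - 19 = 0.
Bid 11 instead: wins, pays 11, utility 19 - 11 = 8.
Since 8 > 0, bidding 11 is strictly better here, so truthful bidding is not dominant.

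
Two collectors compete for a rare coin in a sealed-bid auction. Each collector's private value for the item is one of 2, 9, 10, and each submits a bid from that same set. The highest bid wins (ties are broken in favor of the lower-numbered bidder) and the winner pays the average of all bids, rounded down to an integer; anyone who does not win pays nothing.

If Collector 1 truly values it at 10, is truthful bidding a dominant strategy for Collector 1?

Consider the case where Collector 2 bids 2.
Truthful bid 10: wins, pays 6, utility 10 - 6 = 4.
Bid 2 instead: wins, pays 2, utility 10 - 2 = 8.
Since 8 > 4, bidding 2 is strictly better here, so truthful bidding is not dominant.

No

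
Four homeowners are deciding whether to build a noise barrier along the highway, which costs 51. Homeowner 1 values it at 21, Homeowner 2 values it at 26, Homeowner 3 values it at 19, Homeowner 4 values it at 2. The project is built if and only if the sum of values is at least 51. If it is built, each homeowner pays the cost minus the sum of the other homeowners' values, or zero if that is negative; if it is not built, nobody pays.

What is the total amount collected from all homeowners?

Total value 68 ≥ cost 51, so it is built.
Homeowner 1: others sum to 47; max(0, 51 - 47) = 4.
Homeowner 2: others sum to 42; max(0, 51 - 42) = 9.
Homeowner 3: others sum to 49; max(0, 51 - 49) = 2.
Homeowner 4: others sum to 66; max(0, 51 - 66) = 0.
Total collected = 4 + 9 + 2 + 0 = 15.

15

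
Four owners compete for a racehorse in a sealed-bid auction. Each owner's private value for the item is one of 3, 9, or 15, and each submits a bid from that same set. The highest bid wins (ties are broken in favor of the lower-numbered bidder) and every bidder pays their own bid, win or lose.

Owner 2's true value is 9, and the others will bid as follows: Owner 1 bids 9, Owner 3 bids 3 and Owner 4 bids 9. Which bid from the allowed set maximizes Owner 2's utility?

Bid 3: loses but pays 3, utility -3.
Bid 9: loses but pays 9, utility -9.
Bid 15: wins, pays 15, utility 9 - 15 = -6.
The best choice is 3 with utility -3.

3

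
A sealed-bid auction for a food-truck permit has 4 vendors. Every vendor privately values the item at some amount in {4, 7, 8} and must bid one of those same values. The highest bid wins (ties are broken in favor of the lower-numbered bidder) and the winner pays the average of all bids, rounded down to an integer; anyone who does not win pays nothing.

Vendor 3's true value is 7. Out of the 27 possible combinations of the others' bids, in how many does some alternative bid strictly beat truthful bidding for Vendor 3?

8

Others bid (4, 4, 8): truth gives 0; bid 8 gives 1 > 0. Violating.
Others bid (4, 7, 4): truth gives 0; bid 8 gives 2 > 0. Violating.
Others bid (4, 7, 7): truth gives 0; bid 8 gives 1 > 0. Violating.
Others bid (4, 7, 8): truth gives 0; bid 8 gives 1 > 0. Violating.
Others bid (4, 4, 4): truth gives 3; no alternative beats it.
Others bid (4, 4, 7): truth gives 2; no alternative beats it.
(Checking all 27 profiles: 8 have a profitable deviation, 19 do not.)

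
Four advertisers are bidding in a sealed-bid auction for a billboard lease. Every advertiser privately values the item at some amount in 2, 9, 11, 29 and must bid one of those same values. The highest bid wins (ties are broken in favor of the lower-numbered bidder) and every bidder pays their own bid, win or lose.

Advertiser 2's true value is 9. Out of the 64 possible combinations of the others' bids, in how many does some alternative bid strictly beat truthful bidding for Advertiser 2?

Others bid (2, 2, 11): truth gives -9; bid 2 gives -2 > -9. Violating.
Others bid (2, 2, 29): truth gives -9; bid 2 gives -2 > -9. Violating.
Others bid (2, 9, 11): truth gives -9; bid 2 gives -2 > -9. Violating.
Others bid (2, 9, 29): truth gives -9; bid 2 gives -2 > -9. Violating.
Others bid (2, 2, 2): truth gives 0; no alternative beats it.
Others bid (2, 2, 9): truth gives 0; no alternative beats it.
(Checking all 64 profiles: 60 have a profitable deviation, 4 do not.)

60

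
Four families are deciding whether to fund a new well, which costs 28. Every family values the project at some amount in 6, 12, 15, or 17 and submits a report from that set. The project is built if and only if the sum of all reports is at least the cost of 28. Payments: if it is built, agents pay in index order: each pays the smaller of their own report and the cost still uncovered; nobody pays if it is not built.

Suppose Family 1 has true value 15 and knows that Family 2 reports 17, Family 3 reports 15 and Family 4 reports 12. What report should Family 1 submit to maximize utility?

Report 6: project built, pays 6, utility 15 - 6 = 9.
Report 12: project built, pays 12, utility 15 - 12 = 3.
Report 15: project built, pays 15, utility 15 - 15 = 0.
Report 17: project built, pays 17, utility 15 - 17 = -2.
The best choice is 6 with utility 9.

6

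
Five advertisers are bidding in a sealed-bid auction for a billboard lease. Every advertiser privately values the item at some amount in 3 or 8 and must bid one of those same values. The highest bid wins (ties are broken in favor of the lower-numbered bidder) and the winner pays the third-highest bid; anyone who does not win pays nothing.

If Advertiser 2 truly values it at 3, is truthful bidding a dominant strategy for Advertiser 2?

Check each profile of the others' bids and compare truth against every alternative bid.
Others bid (3, 3, 8, 8): truth gives 0, best alternative gives -5.
Others bid (3, 8, 3, 8): truth gives 0, best alternative gives -5.
Others bid (3, 8, 8, 3): truth gives 0, best alternative gives -5.
Others bid (3, 8, 8, 8): truth gives 0, best alternative gives -5.
Others bid (3, 3, 3, 3): truth gives 0, best alternative gives 0.
Others bid (3, 3, 3, 8): truth gives 0, best alternative gives 0.
(Remaining 10 profiles checked similarly; truth is weakly best in each.)
In every case the truthful bid is at least as good as any alternative, so it is a dominant strategy.

Yes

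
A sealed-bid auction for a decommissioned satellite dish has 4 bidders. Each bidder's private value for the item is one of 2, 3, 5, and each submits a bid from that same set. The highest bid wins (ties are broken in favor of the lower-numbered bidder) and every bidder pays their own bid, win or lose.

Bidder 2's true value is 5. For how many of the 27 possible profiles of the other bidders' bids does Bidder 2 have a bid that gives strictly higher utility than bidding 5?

13

Others bid (2, 2, 2): truth gives 0; bid 3 gives 2 > 0. Violating.
Others bid (2, 2, 3): truth gives 0; bid 3 gives 2 > 0. Violating.
Others bid (2, 3, 2): truth gives 0; bid 3 gives 2 > 0. Violating.
Others bid (2, 3, 3): truth gives 0; bid 3 gives 2 > 0. Violating.
Others bid (2, 2, 5): truth gives 0; no alternative beats it.
Others bid (2, 3, 5): truth gives 0; no alternative beats it.
(Checking all 27 profiles: 13 have a profitable deviation, 14 do not.)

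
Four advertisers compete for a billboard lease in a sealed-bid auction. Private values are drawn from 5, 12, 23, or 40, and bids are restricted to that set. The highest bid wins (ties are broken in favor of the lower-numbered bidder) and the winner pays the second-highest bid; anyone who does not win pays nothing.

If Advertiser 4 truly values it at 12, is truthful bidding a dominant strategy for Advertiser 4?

Yes

Check each profile of the others' bids and compare truth against every alternative bid.
Others bid (5, 5, 5): truth gives 7, best alternative gives 7.
Others bid (5, 5, 12): truth gives 0, best alternative gives 0.
Others bid (5, 5, 23): truth gives 0, best alternative gives 0.
Others bid (5, 5, 40): truth gives 0, best alternative gives 0.
Others bid (5, 12, 5): truth gives 0, best alternative gives 0.
Others bid (5, 12, 12): truth gives 0, best alternative gives 0.
(Remaining 58 profiles checked similarly; truth is weakly best in each.)
In every case the truthful bid is at least as good as any alternative, so it is a dominant strategy.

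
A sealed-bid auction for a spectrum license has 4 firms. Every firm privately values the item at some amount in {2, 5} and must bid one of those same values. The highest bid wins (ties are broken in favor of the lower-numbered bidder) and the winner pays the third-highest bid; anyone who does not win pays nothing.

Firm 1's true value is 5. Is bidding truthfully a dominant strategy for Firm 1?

Yes

Check each profile of the others' bids and compare truth against every alternative bid.
Others bid (2, 2, 5): truth gives 3, best alternative gives 0.
Others bid (2, 5, 2): truth gives 3, best alternative gives 0.
Others bid (5, 2, 2): truth gives 3, best alternative gives 0.
Others bid (2, 2, 2): truth gives 3, best alternative gives 3.
Others bid (2, 5, 5): truth gives 0, best alternative gives 0.
Others bid (5, 2, 5): truth gives 0, best alternative gives 0.
(Remaining 2 profiles checked similarly; truth is weakly best in each.)
In every case the truthful bid is at least as good as any alternative, so it is a dominant strategy.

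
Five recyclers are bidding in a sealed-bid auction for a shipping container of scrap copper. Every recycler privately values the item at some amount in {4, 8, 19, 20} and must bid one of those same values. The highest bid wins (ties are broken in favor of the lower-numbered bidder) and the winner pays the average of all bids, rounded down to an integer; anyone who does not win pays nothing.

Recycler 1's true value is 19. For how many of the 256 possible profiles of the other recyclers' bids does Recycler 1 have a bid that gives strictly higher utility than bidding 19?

176

Others bid (4, 4, 4, 4): truth gives 12; bid 4 gives 15 > 12. Violating.
Others bid (4, 4, 4, 8): truth gives 12; bid 8 gives 14 > 12. Violating.
Others bid (4, 4, 4, 20): truth gives 0; bid 20 gives 9 > 0. Violating.
Others bid (4, 4, 8, 4): truth gives 12; bid 8 gives 14 > 12. Violating.
Others bid (4, 4, 4, 19): truth gives 9; no alternative beats it.
Others bid (4, 4, 8, 19): truth gives 9; no alternative beats it.
(Checking all 256 profiles: 176 have a profitable deviation, 80 do not.)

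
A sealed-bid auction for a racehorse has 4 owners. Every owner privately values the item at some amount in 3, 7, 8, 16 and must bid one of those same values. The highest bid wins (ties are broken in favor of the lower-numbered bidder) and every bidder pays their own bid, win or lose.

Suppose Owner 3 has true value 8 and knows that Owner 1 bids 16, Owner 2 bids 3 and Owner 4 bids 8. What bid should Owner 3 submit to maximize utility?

3

Bid 3: loses but pays 3, utility -3.
Bid 7: loses but pays 7, utility -7.
Bid 8: loses but pays 8, utility -8.
Bid 16: loses but pays 16, utility -16.
The best choice is 3 with utility -3.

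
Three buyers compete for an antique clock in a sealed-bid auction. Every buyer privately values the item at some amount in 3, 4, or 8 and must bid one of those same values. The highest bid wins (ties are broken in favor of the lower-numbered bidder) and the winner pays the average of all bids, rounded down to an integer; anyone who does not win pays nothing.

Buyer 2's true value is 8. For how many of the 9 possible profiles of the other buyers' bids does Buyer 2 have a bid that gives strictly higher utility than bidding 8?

2

Others bid (3, 3): truth gives 4; bid 4 gives 5 > 4. Violating.
Others bid (3, 4): truth gives 3; bid 4 gives 5 > 3. Violating.
Others bid (3, 8): truth gives 2; no alternative beats it.
Others bid (4, 3): truth gives 3; no alternative beats it.
(Checking all 9 profiles: 2 have a profitable deviation, 7 do not.)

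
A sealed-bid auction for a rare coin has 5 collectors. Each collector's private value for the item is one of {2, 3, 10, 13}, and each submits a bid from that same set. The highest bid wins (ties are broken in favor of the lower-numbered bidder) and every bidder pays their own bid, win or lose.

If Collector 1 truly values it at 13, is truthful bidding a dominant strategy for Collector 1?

Consider the case where Collector 2 bids 2, Collector 3 bids 2, Collector 4 bids 2 and Collector 5 bids 2.
Truthful bid 13: wins, pays 13, utility 13 - 13 = 0.
Bid 2 instead: wins, pays 2, utility 13 - 2 = 11.
Since 11 > 0, bidding 2 is strictly better here, so truthful bidding is not dominant.

No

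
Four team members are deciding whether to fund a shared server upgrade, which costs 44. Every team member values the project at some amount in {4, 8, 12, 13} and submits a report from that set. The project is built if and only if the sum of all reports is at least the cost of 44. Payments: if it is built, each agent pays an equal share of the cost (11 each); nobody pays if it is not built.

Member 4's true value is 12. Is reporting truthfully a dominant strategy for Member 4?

Check each profile of the others' reports and compare truth against every alternative report.
Others report (8, 12, 12): truth gives 1, best alternative gives 1.
Others report (8, 12, 13): truth gives 1, best alternative gives 1.
Others report (8, 13, 12): truth gives 1, best alternative gives 1.
Others report (8, 13, 13): truth gives 1, best alternative gives 1.
Others report (12, 8, 12): truth gives 1, best alternative gives 1.
Others report (12, 8, 13): truth gives 1, best alternative gives 1.
(Remaining 58 profiles checked similarly; truth is weakly best in each.)
In every case the truthful report is at least as good as any alternative, so it is a dominant strategy.

Yes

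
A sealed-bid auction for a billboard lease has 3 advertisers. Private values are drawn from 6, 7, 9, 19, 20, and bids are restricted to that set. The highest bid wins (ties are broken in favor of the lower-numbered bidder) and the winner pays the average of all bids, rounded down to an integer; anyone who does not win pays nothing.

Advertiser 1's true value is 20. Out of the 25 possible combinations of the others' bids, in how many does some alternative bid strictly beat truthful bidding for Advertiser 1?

13

Others bid (6, 6): truth gives 10; bid 6 gives 14 > 10. Violating.
Others bid (6, 7): truth gives 9; bid 7 gives 14 > 9. Violating.
Others bid (6, 9): truth gives 9; bid 9 gives 12 > 9. Violating.
Others bid (6, 19): truth gives 5; bid 19 gives 6 > 5. Violating.
Others bid (6, 20): truth gives 5; no alternative beats it.
Others bid (7, 19): truth gives 5; no alternative beats it.
(Checking all 25 profiles: 13 have a profitable deviation, 12 do not.)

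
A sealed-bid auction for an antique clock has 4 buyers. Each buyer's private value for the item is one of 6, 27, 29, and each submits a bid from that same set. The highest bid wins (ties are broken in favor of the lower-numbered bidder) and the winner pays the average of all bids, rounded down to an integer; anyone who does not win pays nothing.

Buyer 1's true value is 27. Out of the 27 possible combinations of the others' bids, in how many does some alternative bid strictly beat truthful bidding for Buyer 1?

Others bid (6, 6, 6): truth gives 16; bid 6 gives 21 > 16. Violating.
Others bid (6, 6, 29): truth gives 0; bid 29 gives 10 > 0. Violating.
Others bid (6, 27, 29): truth gives 0; bid 29 gives 5 > 0. Violating.
Others bid (6, 29, 6): truth gives 0; bid 29 gives 10 > 0. Violating.
Others bid (6, 6, 27): truth gives 11; no alternative beats it.
Others bid (6, 27, 6): truth gives 11; no alternative beats it.
(Checking all 27 profiles: 13 have a profitable deviation, 14 do not.)

13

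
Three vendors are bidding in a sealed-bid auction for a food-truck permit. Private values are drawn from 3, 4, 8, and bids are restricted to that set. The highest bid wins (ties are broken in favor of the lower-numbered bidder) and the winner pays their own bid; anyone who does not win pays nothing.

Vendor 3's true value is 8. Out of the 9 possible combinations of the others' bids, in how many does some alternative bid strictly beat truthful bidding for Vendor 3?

1

Others bid (3, 3): truth gives 0; bid 4 gives 4 > 0. Violating.
Others bid (3, 4): truth gives 0; no alternative beats it.
Others bid (3, 8): truth gives 0; no alternative beats it.
(Checking all 9 profiles: 1 has a profitable deviation, 8 do not.)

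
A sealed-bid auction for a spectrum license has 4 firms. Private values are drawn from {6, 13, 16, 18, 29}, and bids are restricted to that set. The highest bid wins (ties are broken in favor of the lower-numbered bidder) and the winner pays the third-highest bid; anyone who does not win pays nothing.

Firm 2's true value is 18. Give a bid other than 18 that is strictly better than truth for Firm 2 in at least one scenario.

29

Suppose Firm 1 bids 6, Firm 3 bids 6 and Firm 4 bids 29.
Bid 18: loses, pays 0, utility 0.
Bid 29: wins, pays 6, utility 18 - 6 = 12.
So bidding 29 beats truth here (12 > 0).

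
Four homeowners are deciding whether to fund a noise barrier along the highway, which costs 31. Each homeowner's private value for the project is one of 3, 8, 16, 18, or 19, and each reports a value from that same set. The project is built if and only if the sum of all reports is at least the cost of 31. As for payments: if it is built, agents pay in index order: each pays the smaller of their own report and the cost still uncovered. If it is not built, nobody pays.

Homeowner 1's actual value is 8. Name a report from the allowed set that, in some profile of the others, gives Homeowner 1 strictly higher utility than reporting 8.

3

Suppose Homeowner 2 reports 3, Homeowner 3 reports 8 and Homeowner 4 reports 18.
Report 8: project built, pays 8, utility 8 - 8 = 0.
Report 3: project built, pays 3, utility 8 - 3 = 5.
So reporting 3 beats truth here (5 > 0).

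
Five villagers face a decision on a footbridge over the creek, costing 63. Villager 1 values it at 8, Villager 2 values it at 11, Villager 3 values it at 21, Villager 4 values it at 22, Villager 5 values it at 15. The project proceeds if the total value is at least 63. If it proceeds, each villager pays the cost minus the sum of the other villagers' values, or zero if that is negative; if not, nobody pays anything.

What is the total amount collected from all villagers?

Total value 77 ≥ cost 63, so it is built.
Villager 1: others sum to 69; max(0, 63 - 69) = 0.
Villager 2: others sum to 66; max(0, 63 - 66) = 0.
Villager 3: others sum to 56; max(0, 63 - 56) = 7.
Villager 4: others sum to 55; max(0, 63 - 55) = 8.
Villager 5: others sum to 62; max(0, 63 - 62) = 1.
Total collected = 0 + 0 + 7 + 8 + 1 = 16.

16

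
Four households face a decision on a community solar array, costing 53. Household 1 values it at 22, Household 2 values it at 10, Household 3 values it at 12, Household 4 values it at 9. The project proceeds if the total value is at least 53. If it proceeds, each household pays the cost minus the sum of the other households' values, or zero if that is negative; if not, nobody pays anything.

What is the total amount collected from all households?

53

Total value 53 ≥ cost 53, so it is built.
Household 1: others sum to 31; max(0, 53 - 31) = 22.
Household 2: others sum to 43; max(0, 53 - 43) = 10.
Household 3: others sum to 41; max(0, 53 - 41) = 12.
Household 4: others sum to 44; max(0, 53 - 44) = 9.
Total collected = 22 + 10 + 12 + 9 = 53.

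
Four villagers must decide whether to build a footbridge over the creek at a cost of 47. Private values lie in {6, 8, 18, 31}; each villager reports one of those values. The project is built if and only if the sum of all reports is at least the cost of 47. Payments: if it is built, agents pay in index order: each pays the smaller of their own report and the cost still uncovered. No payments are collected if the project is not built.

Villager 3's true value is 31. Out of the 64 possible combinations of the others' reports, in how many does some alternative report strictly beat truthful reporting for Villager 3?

44

Others report (6, 6, 18): truth gives 0; report 18 gives 13 > 0. Violating.
Others report (6, 6, 31): truth gives 0; report 6 gives 25 > 0. Violating.
Others report (6, 8, 18): truth gives 0; report 18 gives 13 > 0. Violating.
Others report (6, 8, 31): truth gives 0; report 6 gives 25 > 0. Violating.
Others report (6, 6, 6): truth gives 0; no alternative beats it.
Others report (6, 6, 8): truth gives 0; no alternative beats it.
(Checking all 64 profiles: 44 have a profitable deviation, 20 do not.)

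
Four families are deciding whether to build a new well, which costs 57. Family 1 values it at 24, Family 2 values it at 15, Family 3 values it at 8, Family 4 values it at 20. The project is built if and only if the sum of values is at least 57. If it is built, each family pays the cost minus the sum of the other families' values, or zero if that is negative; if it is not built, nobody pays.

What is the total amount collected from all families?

Total value 67 ≥ cost 57, so it is built.
Family 1: others sum to 43; max(0, 57 - 43) = 14.
Family 2: others sum to 52; max(0, 57 - 52) = 5.
Family 3: others sum to 59; max(0, 57 - 59) = 0.
Family 4: others sum to 47; max(0, 57 - 47) = 10.
Total collected = 14 + 5 + 0 + 10 = 29.

29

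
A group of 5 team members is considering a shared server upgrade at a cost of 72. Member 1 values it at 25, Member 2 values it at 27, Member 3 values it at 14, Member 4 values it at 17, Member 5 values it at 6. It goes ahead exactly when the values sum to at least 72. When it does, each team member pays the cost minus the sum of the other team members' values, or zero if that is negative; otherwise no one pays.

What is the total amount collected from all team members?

Total value 89 ≥ cost 72, so it is built.
Member 1: others sum to 64; max(0, 72 - 64) = 8.
Member 2: others sum to 62; max(0, 72 - 62) = 10.
Member 3: others sum to 75; max(0, 72 - 75) = 0.
Member 4: others sum to 72; max(0, 72 - 72) = 0.
Member 5: others sum to 83; max(0, 72 - 83) = 0.
Total collected = 8 + 10 + 0 + 0 + 0 = 18.

18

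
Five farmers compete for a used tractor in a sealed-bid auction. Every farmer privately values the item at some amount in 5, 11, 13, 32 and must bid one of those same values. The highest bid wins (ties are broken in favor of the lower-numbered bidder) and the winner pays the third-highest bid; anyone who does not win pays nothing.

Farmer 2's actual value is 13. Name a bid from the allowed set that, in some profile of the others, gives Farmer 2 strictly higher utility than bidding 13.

Suppose Farmer 1 bids 5, Farmer 3 bids 5, Farmer 4 bids 5 and Farmer 5 bids 32.
Bid 13: loses, pays 0, utility 0.
Bid 32: wins, pays 5, utility 13 - 5 = 8.
So bidding 32 beats truth here (8 > 0).

32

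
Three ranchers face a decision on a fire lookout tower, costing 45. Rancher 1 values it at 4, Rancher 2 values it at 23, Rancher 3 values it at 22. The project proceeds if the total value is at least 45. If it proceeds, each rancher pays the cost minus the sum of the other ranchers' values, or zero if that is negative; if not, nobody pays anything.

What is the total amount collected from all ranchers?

37

Total value 49 ≥ cost 45, so it is built.
Rancher 1: others sum to 45; max(0, 45 - 45) = 0.
Rancher 2: others sum to 26; max(0, 45 - 26) = 19.
Rancher 3: others sum to 27; max(0, 45 - 27) = 18.
Total collected = 0 + 19 + 18 = 37.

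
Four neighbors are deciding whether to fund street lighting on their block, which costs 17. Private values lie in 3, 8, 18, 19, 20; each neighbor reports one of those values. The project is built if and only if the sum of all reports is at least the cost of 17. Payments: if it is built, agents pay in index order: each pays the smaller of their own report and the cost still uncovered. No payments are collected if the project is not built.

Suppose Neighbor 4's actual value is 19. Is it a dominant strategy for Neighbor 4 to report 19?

Yes

Check each profile of the others' reports and compare truth against every alternative report.
Others report (3, 3, 18): truth gives 19, best alternative gives 19.
Others report (3, 3, 19): truth gives 19, best alternative gives 19.
Others report (3, 3, 20): truth gives 19, best alternative gives 19.
Others report (3, 8, 8): truth gives 19, best alternative gives 19.
Others report (3, 8, 18): truth gives 19, best alternative gives 19.
Others report (3, 8, 19): truth gives 19, best alternative gives 19.
(Remaining 119 profiles checked similarly; truth is weakly best in each.)
In every case the truthful report is at least as good as any alternative, so it is a dominant strategy.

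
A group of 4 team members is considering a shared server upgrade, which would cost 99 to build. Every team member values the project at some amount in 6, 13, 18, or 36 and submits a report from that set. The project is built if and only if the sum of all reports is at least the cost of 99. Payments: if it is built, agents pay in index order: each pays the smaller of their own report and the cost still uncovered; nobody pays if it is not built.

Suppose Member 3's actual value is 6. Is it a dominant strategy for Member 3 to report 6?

Yes

Check each profile of the others' reports and compare truth against every alternative report.
Others report (18, 36, 36): truth gives 0, best alternative gives -7.
Others report (36, 18, 36): truth gives 0, best alternative gives -7.
Others report (36, 36, 18): truth gives 0, best alternative gives -7.
Others report (36, 36, 36): truth gives 0, best alternative gives -7.
Others report (6, 6, 6): truth gives 0, best alternative gives 0.
Others report (6, 6, 13): truth gives 0, best alternative gives 0.
(Remaining 58 profiles checked similarly; truth is weakly best in each.)
In every case the truthful report is at least as good as any alternative, so it is a dominant strategy.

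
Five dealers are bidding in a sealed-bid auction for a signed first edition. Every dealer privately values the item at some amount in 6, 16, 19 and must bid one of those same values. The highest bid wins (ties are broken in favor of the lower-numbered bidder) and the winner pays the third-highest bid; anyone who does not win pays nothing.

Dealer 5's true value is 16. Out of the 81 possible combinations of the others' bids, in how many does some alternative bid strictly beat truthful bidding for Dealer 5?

Others bid (6, 6, 6, 16): truth gives 0; bid 19 gives 10 > 0. Violating.
Others bid (6, 6, 16, 6): truth gives 0; bid 19 gives 10 > 0. Violating.
Others bid (6, 16, 6, 6): truth gives 0; bid 19 gives 10 > 0. Violating.
Others bid (16, 6, 6, 6): truth gives 0; bid 19 gives 10 > 0. Violating.
Others bid (6, 6, 6, 6): truth gives 10; no alternative beats it.
Others bid (6, 6, 6, 19): truth gives 0; no alternative beats it.
(Checking all 81 profiles: 4 have a profitable deviation, 77 do not.)

4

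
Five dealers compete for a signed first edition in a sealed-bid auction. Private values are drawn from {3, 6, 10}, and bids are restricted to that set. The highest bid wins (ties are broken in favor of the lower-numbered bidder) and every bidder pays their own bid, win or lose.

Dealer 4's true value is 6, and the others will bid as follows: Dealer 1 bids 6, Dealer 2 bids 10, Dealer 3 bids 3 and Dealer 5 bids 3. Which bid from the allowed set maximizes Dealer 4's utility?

3

Bid 3: loses but pays 3, utility -3.
Bid 6: loses but pays 6, utility -6.
Bid 10: loses but pays 10, utility -10.
The best choice is 3 with utility -3.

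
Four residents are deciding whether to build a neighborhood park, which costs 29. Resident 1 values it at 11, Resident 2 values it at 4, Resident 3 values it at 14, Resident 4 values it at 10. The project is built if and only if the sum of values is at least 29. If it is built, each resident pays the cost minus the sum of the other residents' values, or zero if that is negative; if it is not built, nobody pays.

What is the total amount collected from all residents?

5

Total value 39 ≥ cost 29, so it is built.
Resident 1: others sum to 28; max(0, 29 - 28) = 1.
Resident 2: others sum to 35; max(0, 29 - 35) = 0.
Resident 3: others sum to 25; max(0, 29 - 25) = 4.
Resident 4: others sum to 29; max(0, 29 - 29) = 0.
Total collected = 1 + 0 + 4 + 0 = 5.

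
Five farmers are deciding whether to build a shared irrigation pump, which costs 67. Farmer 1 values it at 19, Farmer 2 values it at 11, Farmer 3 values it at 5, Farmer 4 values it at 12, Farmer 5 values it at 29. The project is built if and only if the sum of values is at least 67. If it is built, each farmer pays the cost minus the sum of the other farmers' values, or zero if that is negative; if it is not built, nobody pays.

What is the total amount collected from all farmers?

35

Total value 76 ≥ cost 67, so it is built.
Farmer 1: others sum to 57; max(0, 67 - 57) = 10.
Farmer 2: others sum to 65; max(0, 67 - 65) = 2.
Farmer 3: others sum to 71; max(0, 67 - 71) = 0.
Farmer 4: others sum to 64; max(0, 67 - 64) = 3.
Farmer 5: others sum to 47; max(0, 67 - 47) = 20.
Total collected = 10 + 2 + 0 + 3 + 20 = 35.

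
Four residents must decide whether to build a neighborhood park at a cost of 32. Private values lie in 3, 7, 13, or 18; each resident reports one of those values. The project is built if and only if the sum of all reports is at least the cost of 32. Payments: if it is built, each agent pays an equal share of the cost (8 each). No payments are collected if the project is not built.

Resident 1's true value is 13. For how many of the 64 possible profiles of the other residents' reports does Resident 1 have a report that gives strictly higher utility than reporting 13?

3

Others report (3, 7, 7): truth gives 0; report 18 gives 5 > 0. Violating.
Others report (7, 3, 7): truth gives 0; report 18 gives 5 > 0. Violating.
Others report (7, 7, 3): truth gives 0; report 18 gives 5 > 0. Violating.
Others report (3, 3, 3): truth gives 0; no alternative beats it.
Others report (3, 3, 7): truth gives 0; no alternative beats it.
(Checking all 64 profiles: 3 have a profitable deviation, 61 do not.)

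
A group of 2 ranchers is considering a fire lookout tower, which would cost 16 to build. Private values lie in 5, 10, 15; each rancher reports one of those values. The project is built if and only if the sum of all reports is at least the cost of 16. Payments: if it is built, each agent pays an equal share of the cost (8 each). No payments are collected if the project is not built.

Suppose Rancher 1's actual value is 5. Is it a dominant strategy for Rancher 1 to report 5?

Yes

Check each profile of the others' reports and compare truth against every alternative report.
Others report (10): truth gives 0, best alternative gives -3.
Others report (15): truth gives -3, best alternative gives -3.
Others report (5): truth gives 0, best alternative gives 0.
In every case the truthful report is at least as good as any alternative, so it is a dominant strategy.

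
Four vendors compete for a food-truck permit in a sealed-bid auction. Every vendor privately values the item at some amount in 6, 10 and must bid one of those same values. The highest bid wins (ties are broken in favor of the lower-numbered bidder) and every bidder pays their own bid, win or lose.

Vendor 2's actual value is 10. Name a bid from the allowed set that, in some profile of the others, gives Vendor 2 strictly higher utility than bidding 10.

6

Suppose Vendor 1 bids 10, Vendor 3 bids 6 and Vendor 4 bids 6.
Bid 10: loses but pays 10, utility -10.
Bid 6: loses but pays 6, utility -6.
So bidding 6 beats truth here (-6 > -10).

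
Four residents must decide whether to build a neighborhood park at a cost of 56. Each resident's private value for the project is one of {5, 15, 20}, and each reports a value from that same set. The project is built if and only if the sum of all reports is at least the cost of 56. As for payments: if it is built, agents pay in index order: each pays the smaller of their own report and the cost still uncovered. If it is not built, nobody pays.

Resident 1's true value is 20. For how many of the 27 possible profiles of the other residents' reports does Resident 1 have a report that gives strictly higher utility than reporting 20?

11

Others report (5, 20, 20): truth gives 0; report 15 gives 5 > 0. Violating.
Others report (15, 15, 15): truth gives 0; report 15 gives 5 > 0. Violating.
Others report (15, 15, 20): truth gives 0; report 15 gives 5 > 0. Violating.
Others report (15, 20, 15): truth gives 0; report 15 gives 5 > 0. Violating.
Others report (5, 5, 5): truth gives 0; no alternative beats it.
Others report (5, 5, 15): truth gives 0; no alternative beats it.
(Checking all 27 profiles: 11 have a profitable deviation, 16 do not.)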